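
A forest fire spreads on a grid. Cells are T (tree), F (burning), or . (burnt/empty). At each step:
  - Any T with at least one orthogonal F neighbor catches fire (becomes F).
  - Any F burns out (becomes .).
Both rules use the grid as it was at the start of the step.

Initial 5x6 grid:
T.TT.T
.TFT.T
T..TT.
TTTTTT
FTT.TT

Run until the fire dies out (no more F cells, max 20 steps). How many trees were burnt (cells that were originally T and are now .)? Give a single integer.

Step 1: +5 fires, +2 burnt (F count now 5)
Step 2: +5 fires, +5 burnt (F count now 5)
Step 3: +3 fires, +5 burnt (F count now 3)
Step 4: +1 fires, +3 burnt (F count now 1)
Step 5: +2 fires, +1 burnt (F count now 2)
Step 6: +1 fires, +2 burnt (F count now 1)
Step 7: +0 fires, +1 burnt (F count now 0)
Fire out after step 7
Initially T: 20, now '.': 27
Total burnt (originally-T cells now '.'): 17

Answer: 17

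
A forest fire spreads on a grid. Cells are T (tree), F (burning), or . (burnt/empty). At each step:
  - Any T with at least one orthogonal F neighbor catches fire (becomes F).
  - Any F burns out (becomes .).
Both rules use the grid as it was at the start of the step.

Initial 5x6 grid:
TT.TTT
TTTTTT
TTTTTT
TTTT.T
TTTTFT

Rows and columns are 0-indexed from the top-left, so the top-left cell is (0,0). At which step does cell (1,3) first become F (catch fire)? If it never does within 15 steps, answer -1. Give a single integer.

Step 1: cell (1,3)='T' (+2 fires, +1 burnt)
Step 2: cell (1,3)='T' (+3 fires, +2 burnt)
Step 3: cell (1,3)='T' (+4 fires, +3 burnt)
Step 4: cell (1,3)='F' (+6 fires, +4 burnt)
  -> target ignites at step 4
Step 5: cell (1,3)='.' (+6 fires, +6 burnt)
Step 6: cell (1,3)='.' (+3 fires, +6 burnt)
Step 7: cell (1,3)='.' (+2 fires, +3 burnt)
Step 8: cell (1,3)='.' (+1 fires, +2 burnt)
Step 9: cell (1,3)='.' (+0 fires, +1 burnt)
  fire out at step 9

4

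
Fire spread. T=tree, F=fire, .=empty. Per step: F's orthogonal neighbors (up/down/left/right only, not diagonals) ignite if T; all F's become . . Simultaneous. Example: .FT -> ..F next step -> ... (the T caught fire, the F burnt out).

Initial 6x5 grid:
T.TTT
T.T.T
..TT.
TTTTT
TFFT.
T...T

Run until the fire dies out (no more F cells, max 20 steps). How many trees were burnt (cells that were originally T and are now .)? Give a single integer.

Step 1: +4 fires, +2 burnt (F count now 4)
Step 2: +4 fires, +4 burnt (F count now 4)
Step 3: +3 fires, +4 burnt (F count now 3)
Step 4: +1 fires, +3 burnt (F count now 1)
Step 5: +1 fires, +1 burnt (F count now 1)
Step 6: +1 fires, +1 burnt (F count now 1)
Step 7: +1 fires, +1 burnt (F count now 1)
Step 8: +0 fires, +1 burnt (F count now 0)
Fire out after step 8
Initially T: 18, now '.': 27
Total burnt (originally-T cells now '.'): 15

Answer: 15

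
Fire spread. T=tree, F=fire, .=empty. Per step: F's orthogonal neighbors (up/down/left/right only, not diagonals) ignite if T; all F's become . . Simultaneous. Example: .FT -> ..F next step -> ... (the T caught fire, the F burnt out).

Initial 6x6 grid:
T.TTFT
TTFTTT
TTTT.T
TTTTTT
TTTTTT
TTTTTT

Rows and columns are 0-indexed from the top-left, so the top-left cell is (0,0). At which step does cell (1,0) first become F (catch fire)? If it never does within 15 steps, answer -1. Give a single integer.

Step 1: cell (1,0)='T' (+7 fires, +2 burnt)
Step 2: cell (1,0)='F' (+5 fires, +7 burnt)
  -> target ignites at step 2
Step 3: cell (1,0)='.' (+6 fires, +5 burnt)
Step 4: cell (1,0)='.' (+6 fires, +6 burnt)
Step 5: cell (1,0)='.' (+5 fires, +6 burnt)
Step 6: cell (1,0)='.' (+3 fires, +5 burnt)
Step 7: cell (1,0)='.' (+0 fires, +3 burnt)
  fire out at step 7

2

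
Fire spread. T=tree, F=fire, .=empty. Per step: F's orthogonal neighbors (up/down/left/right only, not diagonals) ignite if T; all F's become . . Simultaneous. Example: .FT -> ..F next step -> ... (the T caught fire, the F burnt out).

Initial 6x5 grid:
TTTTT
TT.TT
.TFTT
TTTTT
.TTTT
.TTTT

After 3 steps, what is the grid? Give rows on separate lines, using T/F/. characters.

Step 1: 3 trees catch fire, 1 burn out
  TTTTT
  TT.TT
  .F.FT
  TTFTT
  .TTTT
  .TTTT
Step 2: 6 trees catch fire, 3 burn out
  TTTTT
  TF.FT
  ....F
  TF.FT
  .TFTT
  .TTTT
Step 3: 9 trees catch fire, 6 burn out
  TFTFT
  F...F
  .....
  F...F
  .F.FT
  .TFTT

TFTFT
F...F
.....
F...F
.F.FT
.TFTT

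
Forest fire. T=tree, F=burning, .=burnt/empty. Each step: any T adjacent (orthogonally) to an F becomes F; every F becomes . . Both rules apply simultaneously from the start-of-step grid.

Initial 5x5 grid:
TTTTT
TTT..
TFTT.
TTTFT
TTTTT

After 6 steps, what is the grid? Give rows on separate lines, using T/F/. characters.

Step 1: 8 trees catch fire, 2 burn out
  TTTTT
  TFT..
  F.FF.
  TFF.F
  TTTFT
Step 2: 7 trees catch fire, 8 burn out
  TFTTT
  F.F..
  .....
  F....
  TFF.F
Step 3: 3 trees catch fire, 7 burn out
  F.FTT
  .....
  .....
  .....
  F....
Step 4: 1 trees catch fire, 3 burn out
  ...FT
  .....
  .....
  .....
  .....
Step 5: 1 trees catch fire, 1 burn out
  ....F
  .....
  .....
  .....
  .....
Step 6: 0 trees catch fire, 1 burn out
  .....
  .....
  .....
  .....
  .....

.....
.....
.....
.....
.....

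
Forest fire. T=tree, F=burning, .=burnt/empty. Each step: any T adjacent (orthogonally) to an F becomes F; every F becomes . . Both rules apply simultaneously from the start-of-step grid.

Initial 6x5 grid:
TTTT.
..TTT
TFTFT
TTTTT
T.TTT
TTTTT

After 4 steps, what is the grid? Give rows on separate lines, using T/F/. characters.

Step 1: 6 trees catch fire, 2 burn out
  TTTT.
  ..TFT
  F.F.F
  TFTFT
  T.TTT
  TTTTT
Step 2: 7 trees catch fire, 6 burn out
  TTTF.
  ..F.F
  .....
  F.F.F
  T.TFT
  TTTTT
Step 3: 5 trees catch fire, 7 burn out
  TTF..
  .....
  .....
  .....
  F.F.F
  TTTFT
Step 4: 4 trees catch fire, 5 burn out
  TF...
  .....
  .....
  .....
  .....
  FTF.F

TF...
.....
.....
.....
.....
FTF.F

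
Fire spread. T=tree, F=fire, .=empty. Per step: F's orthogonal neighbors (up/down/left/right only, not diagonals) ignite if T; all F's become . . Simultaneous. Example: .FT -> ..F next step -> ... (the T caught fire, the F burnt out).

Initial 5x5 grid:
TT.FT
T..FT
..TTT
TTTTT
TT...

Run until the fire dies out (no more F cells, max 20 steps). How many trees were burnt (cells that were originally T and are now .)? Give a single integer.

Step 1: +3 fires, +2 burnt (F count now 3)
Step 2: +3 fires, +3 burnt (F count now 3)
Step 3: +2 fires, +3 burnt (F count now 2)
Step 4: +1 fires, +2 burnt (F count now 1)
Step 5: +2 fires, +1 burnt (F count now 2)
Step 6: +1 fires, +2 burnt (F count now 1)
Step 7: +0 fires, +1 burnt (F count now 0)
Fire out after step 7
Initially T: 15, now '.': 22
Total burnt (originally-T cells now '.'): 12

Answer: 12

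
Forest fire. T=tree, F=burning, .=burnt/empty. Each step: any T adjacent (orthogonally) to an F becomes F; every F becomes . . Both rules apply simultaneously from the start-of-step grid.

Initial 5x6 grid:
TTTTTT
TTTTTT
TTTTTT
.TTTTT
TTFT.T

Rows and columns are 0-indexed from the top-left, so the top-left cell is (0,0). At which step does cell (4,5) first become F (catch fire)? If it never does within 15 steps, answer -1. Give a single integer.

Step 1: cell (4,5)='T' (+3 fires, +1 burnt)
Step 2: cell (4,5)='T' (+4 fires, +3 burnt)
Step 3: cell (4,5)='T' (+4 fires, +4 burnt)
Step 4: cell (4,5)='T' (+6 fires, +4 burnt)
Step 5: cell (4,5)='F' (+6 fires, +6 burnt)
  -> target ignites at step 5
Step 6: cell (4,5)='.' (+3 fires, +6 burnt)
Step 7: cell (4,5)='.' (+1 fires, +3 burnt)
Step 8: cell (4,5)='.' (+0 fires, +1 burnt)
  fire out at step 8

5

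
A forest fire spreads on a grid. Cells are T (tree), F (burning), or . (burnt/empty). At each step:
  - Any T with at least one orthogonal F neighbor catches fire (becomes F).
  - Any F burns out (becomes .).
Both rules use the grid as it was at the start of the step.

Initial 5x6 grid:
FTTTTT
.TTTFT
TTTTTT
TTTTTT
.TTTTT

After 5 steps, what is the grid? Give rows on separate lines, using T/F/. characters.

Step 1: 5 trees catch fire, 2 burn out
  .FTTFT
  .TTF.F
  TTTTFT
  TTTTTT
  .TTTTT
Step 2: 8 trees catch fire, 5 burn out
  ..FF.F
  .FF...
  TTTF.F
  TTTTFT
  .TTTTT
Step 3: 5 trees catch fire, 8 burn out
  ......
  ......
  TFF...
  TTTF.F
  .TTTFT
Step 4: 5 trees catch fire, 5 burn out
  ......
  ......
  F.....
  TFF...
  .TTF.F
Step 5: 3 trees catch fire, 5 burn out
  ......
  ......
  ......
  F.....
  .FF...

......
......
......
F.....
.FF...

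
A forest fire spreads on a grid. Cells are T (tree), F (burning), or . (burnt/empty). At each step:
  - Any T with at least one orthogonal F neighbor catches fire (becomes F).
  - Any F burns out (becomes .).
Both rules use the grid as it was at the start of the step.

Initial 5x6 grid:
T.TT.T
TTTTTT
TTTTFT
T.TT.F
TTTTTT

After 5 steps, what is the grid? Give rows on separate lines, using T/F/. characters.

Step 1: 4 trees catch fire, 2 burn out
  T.TT.T
  TTTTFT
  TTTF.F
  T.TT..
  TTTTTF
Step 2: 5 trees catch fire, 4 burn out
  T.TT.T
  TTTF.F
  TTF...
  T.TF..
  TTTTF.
Step 3: 6 trees catch fire, 5 burn out
  T.TF.F
  TTF...
  TF....
  T.F...
  TTTF..
Step 4: 4 trees catch fire, 6 burn out
  T.F...
  TF....
  F.....
  T.....
  TTF...
Step 5: 3 trees catch fire, 4 burn out
  T.....
  F.....
  ......
  F.....
  TF....

T.....
F.....
......
F.....
TF....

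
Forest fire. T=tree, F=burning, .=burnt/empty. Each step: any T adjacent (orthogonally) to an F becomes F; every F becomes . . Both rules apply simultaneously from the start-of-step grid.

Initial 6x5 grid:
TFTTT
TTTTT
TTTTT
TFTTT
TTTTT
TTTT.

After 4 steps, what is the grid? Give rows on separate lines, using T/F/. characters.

Step 1: 7 trees catch fire, 2 burn out
  F.FTT
  TFTTT
  TFTTT
  F.FTT
  TFTTT
  TTTT.
Step 2: 9 trees catch fire, 7 burn out
  ...FT
  F.FTT
  F.FTT
  ...FT
  F.FTT
  TFTT.
Step 3: 7 trees catch fire, 9 burn out
  ....F
  ...FT
  ...FT
  ....F
  ...FT
  F.FT.
Step 4: 4 trees catch fire, 7 burn out
  .....
  ....F
  ....F
  .....
  ....F
  ...F.

.....
....F
....F
.....
....F
...F.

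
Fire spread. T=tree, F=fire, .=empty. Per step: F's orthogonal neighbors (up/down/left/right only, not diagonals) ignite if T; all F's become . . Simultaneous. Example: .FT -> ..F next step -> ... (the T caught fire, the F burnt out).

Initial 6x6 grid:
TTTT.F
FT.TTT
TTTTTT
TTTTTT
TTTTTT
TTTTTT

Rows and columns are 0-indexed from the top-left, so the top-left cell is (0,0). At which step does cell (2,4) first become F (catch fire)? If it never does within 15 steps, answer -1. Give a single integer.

Step 1: cell (2,4)='T' (+4 fires, +2 burnt)
Step 2: cell (2,4)='T' (+5 fires, +4 burnt)
Step 3: cell (2,4)='F' (+7 fires, +5 burnt)
  -> target ignites at step 3
Step 4: cell (2,4)='.' (+7 fires, +7 burnt)
Step 5: cell (2,4)='.' (+5 fires, +7 burnt)
Step 6: cell (2,4)='.' (+3 fires, +5 burnt)
Step 7: cell (2,4)='.' (+1 fires, +3 burnt)
Step 8: cell (2,4)='.' (+0 fires, +1 burnt)
  fire out at step 8

3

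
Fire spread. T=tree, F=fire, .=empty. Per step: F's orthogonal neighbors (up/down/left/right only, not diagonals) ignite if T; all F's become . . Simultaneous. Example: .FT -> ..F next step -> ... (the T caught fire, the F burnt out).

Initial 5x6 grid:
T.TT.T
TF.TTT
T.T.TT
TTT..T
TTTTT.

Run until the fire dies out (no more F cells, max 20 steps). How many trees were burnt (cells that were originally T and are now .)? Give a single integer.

Answer: 12

Derivation:
Step 1: +1 fires, +1 burnt (F count now 1)
Step 2: +2 fires, +1 burnt (F count now 2)
Step 3: +1 fires, +2 burnt (F count now 1)
Step 4: +2 fires, +1 burnt (F count now 2)
Step 5: +2 fires, +2 burnt (F count now 2)
Step 6: +2 fires, +2 burnt (F count now 2)
Step 7: +1 fires, +2 burnt (F count now 1)
Step 8: +1 fires, +1 burnt (F count now 1)
Step 9: +0 fires, +1 burnt (F count now 0)
Fire out after step 9
Initially T: 21, now '.': 21
Total burnt (originally-T cells now '.'): 12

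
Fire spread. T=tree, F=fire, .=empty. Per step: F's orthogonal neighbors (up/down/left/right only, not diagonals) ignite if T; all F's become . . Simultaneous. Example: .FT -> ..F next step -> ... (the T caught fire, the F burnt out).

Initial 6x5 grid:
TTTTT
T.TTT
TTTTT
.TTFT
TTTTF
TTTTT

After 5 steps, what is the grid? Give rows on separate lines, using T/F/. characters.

Step 1: 5 trees catch fire, 2 burn out
  TTTTT
  T.TTT
  TTTFT
  .TF.F
  TTTF.
  TTTTF
Step 2: 6 trees catch fire, 5 burn out
  TTTTT
  T.TFT
  TTF.F
  .F...
  TTF..
  TTTF.
Step 3: 6 trees catch fire, 6 burn out
  TTTFT
  T.F.F
  TF...
  .....
  TF...
  TTF..
Step 4: 5 trees catch fire, 6 burn out
  TTF.F
  T....
  F....
  .....
  F....
  TF...
Step 5: 3 trees catch fire, 5 burn out
  TF...
  F....
  .....
  .....
  .....
  F....

TF...
F....
.....
.....
.....
F....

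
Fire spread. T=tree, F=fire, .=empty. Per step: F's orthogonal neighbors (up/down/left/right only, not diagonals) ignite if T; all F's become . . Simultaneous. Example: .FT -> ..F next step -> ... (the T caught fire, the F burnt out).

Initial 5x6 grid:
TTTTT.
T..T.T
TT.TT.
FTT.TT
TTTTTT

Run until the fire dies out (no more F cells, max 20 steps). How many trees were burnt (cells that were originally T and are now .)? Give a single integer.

Step 1: +3 fires, +1 burnt (F count now 3)
Step 2: +4 fires, +3 burnt (F count now 4)
Step 3: +2 fires, +4 burnt (F count now 2)
Step 4: +2 fires, +2 burnt (F count now 2)
Step 5: +2 fires, +2 burnt (F count now 2)
Step 6: +3 fires, +2 burnt (F count now 3)
Step 7: +4 fires, +3 burnt (F count now 4)
Step 8: +1 fires, +4 burnt (F count now 1)
Step 9: +0 fires, +1 burnt (F count now 0)
Fire out after step 9
Initially T: 22, now '.': 29
Total burnt (originally-T cells now '.'): 21

Answer: 21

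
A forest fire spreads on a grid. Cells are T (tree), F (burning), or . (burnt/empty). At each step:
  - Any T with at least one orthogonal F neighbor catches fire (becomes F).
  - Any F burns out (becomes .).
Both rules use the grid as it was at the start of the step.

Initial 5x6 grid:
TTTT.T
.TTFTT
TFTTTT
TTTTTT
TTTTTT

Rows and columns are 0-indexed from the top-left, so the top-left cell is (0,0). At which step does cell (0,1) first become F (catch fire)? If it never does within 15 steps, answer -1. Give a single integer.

Step 1: cell (0,1)='T' (+8 fires, +2 burnt)
Step 2: cell (0,1)='F' (+8 fires, +8 burnt)
  -> target ignites at step 2
Step 3: cell (0,1)='.' (+7 fires, +8 burnt)
Step 4: cell (0,1)='.' (+2 fires, +7 burnt)
Step 5: cell (0,1)='.' (+1 fires, +2 burnt)
Step 6: cell (0,1)='.' (+0 fires, +1 burnt)
  fire out at step 6

2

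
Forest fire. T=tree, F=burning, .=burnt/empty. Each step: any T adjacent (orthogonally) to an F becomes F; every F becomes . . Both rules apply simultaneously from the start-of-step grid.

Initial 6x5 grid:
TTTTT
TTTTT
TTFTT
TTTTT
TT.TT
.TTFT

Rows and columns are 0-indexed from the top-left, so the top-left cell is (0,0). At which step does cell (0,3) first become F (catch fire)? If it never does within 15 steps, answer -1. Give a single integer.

Step 1: cell (0,3)='T' (+7 fires, +2 burnt)
Step 2: cell (0,3)='T' (+9 fires, +7 burnt)
Step 3: cell (0,3)='F' (+7 fires, +9 burnt)
  -> target ignites at step 3
Step 4: cell (0,3)='.' (+3 fires, +7 burnt)
Step 5: cell (0,3)='.' (+0 fires, +3 burnt)
  fire out at step 5

3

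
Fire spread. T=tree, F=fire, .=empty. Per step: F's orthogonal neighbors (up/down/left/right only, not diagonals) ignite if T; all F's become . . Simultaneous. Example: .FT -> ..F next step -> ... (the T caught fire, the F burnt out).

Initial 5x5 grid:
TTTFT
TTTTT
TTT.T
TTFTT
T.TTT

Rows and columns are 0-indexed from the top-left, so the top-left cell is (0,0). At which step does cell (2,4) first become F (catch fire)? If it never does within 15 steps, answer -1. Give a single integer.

Step 1: cell (2,4)='T' (+7 fires, +2 burnt)
Step 2: cell (2,4)='T' (+7 fires, +7 burnt)
Step 3: cell (2,4)='F' (+6 fires, +7 burnt)
  -> target ignites at step 3
Step 4: cell (2,4)='.' (+1 fires, +6 burnt)
Step 5: cell (2,4)='.' (+0 fires, +1 burnt)
  fire out at step 5

3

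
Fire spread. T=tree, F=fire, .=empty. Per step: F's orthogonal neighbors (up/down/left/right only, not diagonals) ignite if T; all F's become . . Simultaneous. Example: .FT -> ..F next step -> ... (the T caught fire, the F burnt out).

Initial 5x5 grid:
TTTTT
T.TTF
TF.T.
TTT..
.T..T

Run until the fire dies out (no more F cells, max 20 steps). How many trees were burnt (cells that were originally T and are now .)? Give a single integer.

Step 1: +4 fires, +2 burnt (F count now 4)
Step 2: +7 fires, +4 burnt (F count now 7)
Step 3: +2 fires, +7 burnt (F count now 2)
Step 4: +1 fires, +2 burnt (F count now 1)
Step 5: +0 fires, +1 burnt (F count now 0)
Fire out after step 5
Initially T: 15, now '.': 24
Total burnt (originally-T cells now '.'): 14

Answer: 14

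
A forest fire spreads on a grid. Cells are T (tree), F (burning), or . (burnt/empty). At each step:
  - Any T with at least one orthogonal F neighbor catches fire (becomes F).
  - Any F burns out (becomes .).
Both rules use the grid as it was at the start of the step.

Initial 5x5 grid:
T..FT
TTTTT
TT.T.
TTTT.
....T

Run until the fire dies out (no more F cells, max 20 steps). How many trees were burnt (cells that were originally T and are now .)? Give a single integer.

Answer: 14

Derivation:
Step 1: +2 fires, +1 burnt (F count now 2)
Step 2: +3 fires, +2 burnt (F count now 3)
Step 3: +2 fires, +3 burnt (F count now 2)
Step 4: +3 fires, +2 burnt (F count now 3)
Step 5: +3 fires, +3 burnt (F count now 3)
Step 6: +1 fires, +3 burnt (F count now 1)
Step 7: +0 fires, +1 burnt (F count now 0)
Fire out after step 7
Initially T: 15, now '.': 24
Total burnt (originally-T cells now '.'): 14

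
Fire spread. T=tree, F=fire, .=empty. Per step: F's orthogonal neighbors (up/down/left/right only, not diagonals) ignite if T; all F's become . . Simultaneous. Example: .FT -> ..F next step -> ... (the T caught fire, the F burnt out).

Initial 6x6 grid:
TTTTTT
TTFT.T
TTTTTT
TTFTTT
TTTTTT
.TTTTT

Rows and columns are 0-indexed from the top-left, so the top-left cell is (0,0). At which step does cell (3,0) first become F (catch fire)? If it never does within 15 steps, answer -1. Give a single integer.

Step 1: cell (3,0)='T' (+7 fires, +2 burnt)
Step 2: cell (3,0)='F' (+10 fires, +7 burnt)
  -> target ignites at step 2
Step 3: cell (3,0)='.' (+9 fires, +10 burnt)
Step 4: cell (3,0)='.' (+4 fires, +9 burnt)
Step 5: cell (3,0)='.' (+2 fires, +4 burnt)
Step 6: cell (3,0)='.' (+0 fires, +2 burnt)
  fire out at step 6

2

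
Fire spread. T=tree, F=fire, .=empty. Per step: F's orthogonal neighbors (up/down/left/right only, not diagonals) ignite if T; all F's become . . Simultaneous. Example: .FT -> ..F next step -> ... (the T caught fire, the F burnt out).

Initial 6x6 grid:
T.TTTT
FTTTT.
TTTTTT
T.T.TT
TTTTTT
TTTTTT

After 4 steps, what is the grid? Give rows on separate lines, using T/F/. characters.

Step 1: 3 trees catch fire, 1 burn out
  F.TTTT
  .FTTT.
  FTTTTT
  T.T.TT
  TTTTTT
  TTTTTT
Step 2: 3 trees catch fire, 3 burn out
  ..TTTT
  ..FTT.
  .FTTTT
  F.T.TT
  TTTTTT
  TTTTTT
Step 3: 4 trees catch fire, 3 burn out
  ..FTTT
  ...FT.
  ..FTTT
  ..T.TT
  FTTTTT
  TTTTTT
Step 4: 6 trees catch fire, 4 burn out
  ...FTT
  ....F.
  ...FTT
  ..F.TT
  .FTTTT
  FTTTTT

...FTT
....F.
...FTT
..F.TT
.FTTTT
FTTTTT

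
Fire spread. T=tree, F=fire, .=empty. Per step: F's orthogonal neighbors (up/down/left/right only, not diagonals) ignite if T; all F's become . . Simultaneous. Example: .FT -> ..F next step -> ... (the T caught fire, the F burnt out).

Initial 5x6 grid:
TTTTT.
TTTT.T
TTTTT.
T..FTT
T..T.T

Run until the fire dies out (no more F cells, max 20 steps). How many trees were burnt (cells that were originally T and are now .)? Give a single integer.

Step 1: +3 fires, +1 burnt (F count now 3)
Step 2: +4 fires, +3 burnt (F count now 4)
Step 3: +4 fires, +4 burnt (F count now 4)
Step 4: +4 fires, +4 burnt (F count now 4)
Step 5: +3 fires, +4 burnt (F count now 3)
Step 6: +2 fires, +3 burnt (F count now 2)
Step 7: +0 fires, +2 burnt (F count now 0)
Fire out after step 7
Initially T: 21, now '.': 29
Total burnt (originally-T cells now '.'): 20

Answer: 20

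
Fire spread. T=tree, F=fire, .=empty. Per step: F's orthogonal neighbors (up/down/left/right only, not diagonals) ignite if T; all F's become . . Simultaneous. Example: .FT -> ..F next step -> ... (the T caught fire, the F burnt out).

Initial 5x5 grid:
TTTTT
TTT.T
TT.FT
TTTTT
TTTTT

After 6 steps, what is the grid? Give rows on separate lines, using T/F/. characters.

Step 1: 2 trees catch fire, 1 burn out
  TTTTT
  TTT.T
  TT..F
  TTTFT
  TTTTT
Step 2: 4 trees catch fire, 2 burn out
  TTTTT
  TTT.F
  TT...
  TTF.F
  TTTFT
Step 3: 4 trees catch fire, 4 burn out
  TTTTF
  TTT..
  TT...
  TF...
  TTF.F
Step 4: 4 trees catch fire, 4 burn out
  TTTF.
  TTT..
  TF...
  F....
  TF...
Step 5: 4 trees catch fire, 4 burn out
  TTF..
  TFT..
  F....
  .....
  F....
Step 6: 3 trees catch fire, 4 burn out
  TF...
  F.F..
  .....
  .....
  .....

TF...
F.F..
.....
.....
.....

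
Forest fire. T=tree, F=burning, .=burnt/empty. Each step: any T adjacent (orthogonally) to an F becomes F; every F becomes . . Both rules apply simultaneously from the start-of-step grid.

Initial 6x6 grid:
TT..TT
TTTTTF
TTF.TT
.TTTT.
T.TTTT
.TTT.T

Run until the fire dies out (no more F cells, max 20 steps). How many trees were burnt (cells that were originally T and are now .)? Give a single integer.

Answer: 25

Derivation:
Step 1: +6 fires, +2 burnt (F count now 6)
Step 2: +8 fires, +6 burnt (F count now 8)
Step 3: +5 fires, +8 burnt (F count now 5)
Step 4: +4 fires, +5 burnt (F count now 4)
Step 5: +1 fires, +4 burnt (F count now 1)
Step 6: +1 fires, +1 burnt (F count now 1)
Step 7: +0 fires, +1 burnt (F count now 0)
Fire out after step 7
Initially T: 26, now '.': 35
Total burnt (originally-T cells now '.'): 25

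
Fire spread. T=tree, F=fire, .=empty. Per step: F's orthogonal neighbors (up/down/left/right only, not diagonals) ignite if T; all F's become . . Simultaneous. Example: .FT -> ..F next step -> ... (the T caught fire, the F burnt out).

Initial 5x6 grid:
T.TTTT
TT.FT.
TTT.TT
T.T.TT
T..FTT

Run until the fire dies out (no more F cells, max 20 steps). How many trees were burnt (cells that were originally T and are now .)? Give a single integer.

Step 1: +3 fires, +2 burnt (F count now 3)
Step 2: +5 fires, +3 burnt (F count now 5)
Step 3: +3 fires, +5 burnt (F count now 3)
Step 4: +0 fires, +3 burnt (F count now 0)
Fire out after step 4
Initially T: 20, now '.': 21
Total burnt (originally-T cells now '.'): 11

Answer: 11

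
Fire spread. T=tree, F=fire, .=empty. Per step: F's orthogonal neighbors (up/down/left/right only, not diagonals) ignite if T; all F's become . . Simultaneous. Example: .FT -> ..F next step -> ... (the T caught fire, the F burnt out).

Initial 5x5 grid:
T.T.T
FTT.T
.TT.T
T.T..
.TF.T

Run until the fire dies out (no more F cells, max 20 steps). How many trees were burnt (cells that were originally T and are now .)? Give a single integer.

Step 1: +4 fires, +2 burnt (F count now 4)
Step 2: +3 fires, +4 burnt (F count now 3)
Step 3: +1 fires, +3 burnt (F count now 1)
Step 4: +0 fires, +1 burnt (F count now 0)
Fire out after step 4
Initially T: 13, now '.': 20
Total burnt (originally-T cells now '.'): 8

Answer: 8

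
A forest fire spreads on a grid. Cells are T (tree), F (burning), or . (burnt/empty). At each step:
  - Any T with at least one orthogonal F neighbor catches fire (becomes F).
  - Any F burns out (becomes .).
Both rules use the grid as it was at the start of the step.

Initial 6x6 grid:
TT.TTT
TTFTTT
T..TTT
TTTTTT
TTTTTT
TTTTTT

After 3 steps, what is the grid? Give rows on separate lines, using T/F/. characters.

Step 1: 2 trees catch fire, 1 burn out
  TT.TTT
  TF.FTT
  T..TTT
  TTTTTT
  TTTTTT
  TTTTTT
Step 2: 5 trees catch fire, 2 burn out
  TF.FTT
  F...FT
  T..FTT
  TTTTTT
  TTTTTT
  TTTTTT
Step 3: 6 trees catch fire, 5 burn out
  F...FT
  .....F
  F...FT
  TTTFTT
  TTTTTT
  TTTTTT

F...FT
.....F
F...FT
TTTFTT
TTTTTT
TTTTTT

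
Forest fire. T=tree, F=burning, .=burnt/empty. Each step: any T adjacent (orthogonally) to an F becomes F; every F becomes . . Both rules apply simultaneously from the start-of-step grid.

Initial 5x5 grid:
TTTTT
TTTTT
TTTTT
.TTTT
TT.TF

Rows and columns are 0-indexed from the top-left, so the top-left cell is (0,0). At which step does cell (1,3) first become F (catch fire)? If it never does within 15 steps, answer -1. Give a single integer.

Step 1: cell (1,3)='T' (+2 fires, +1 burnt)
Step 2: cell (1,3)='T' (+2 fires, +2 burnt)
Step 3: cell (1,3)='T' (+3 fires, +2 burnt)
Step 4: cell (1,3)='F' (+4 fires, +3 burnt)
  -> target ignites at step 4
Step 5: cell (1,3)='.' (+4 fires, +4 burnt)
Step 6: cell (1,3)='.' (+4 fires, +4 burnt)
Step 7: cell (1,3)='.' (+2 fires, +4 burnt)
Step 8: cell (1,3)='.' (+1 fires, +2 burnt)
Step 9: cell (1,3)='.' (+0 fires, +1 burnt)
  fire out at step 9

4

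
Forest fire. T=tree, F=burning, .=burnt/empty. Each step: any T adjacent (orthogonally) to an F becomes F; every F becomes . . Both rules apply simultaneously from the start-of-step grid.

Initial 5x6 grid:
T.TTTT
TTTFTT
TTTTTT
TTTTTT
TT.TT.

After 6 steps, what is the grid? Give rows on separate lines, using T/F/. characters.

Step 1: 4 trees catch fire, 1 burn out
  T.TFTT
  TTF.FT
  TTTFTT
  TTTTTT
  TT.TT.
Step 2: 7 trees catch fire, 4 burn out
  T.F.FT
  TF...F
  TTF.FT
  TTTFTT
  TT.TT.
Step 3: 7 trees catch fire, 7 burn out
  T....F
  F.....
  TF...F
  TTF.FT
  TT.FT.
Step 4: 5 trees catch fire, 7 burn out
  F.....
  ......
  F.....
  TF...F
  TT..F.
Step 5: 2 trees catch fire, 5 burn out
  ......
  ......
  ......
  F.....
  TF....
Step 6: 1 trees catch fire, 2 burn out
  ......
  ......
  ......
  ......
  F.....

......
......
......
......
F.....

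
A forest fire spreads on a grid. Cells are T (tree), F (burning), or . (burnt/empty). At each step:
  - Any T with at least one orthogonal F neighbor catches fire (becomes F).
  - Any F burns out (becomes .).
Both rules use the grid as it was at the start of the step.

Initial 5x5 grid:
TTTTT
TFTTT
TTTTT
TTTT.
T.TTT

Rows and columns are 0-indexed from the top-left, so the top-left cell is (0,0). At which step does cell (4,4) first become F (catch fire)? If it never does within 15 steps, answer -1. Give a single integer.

Step 1: cell (4,4)='T' (+4 fires, +1 burnt)
Step 2: cell (4,4)='T' (+6 fires, +4 burnt)
Step 3: cell (4,4)='T' (+5 fires, +6 burnt)
Step 4: cell (4,4)='T' (+5 fires, +5 burnt)
Step 5: cell (4,4)='T' (+1 fires, +5 burnt)
Step 6: cell (4,4)='F' (+1 fires, +1 burnt)
  -> target ignites at step 6
Step 7: cell (4,4)='.' (+0 fires, +1 burnt)
  fire out at step 7

6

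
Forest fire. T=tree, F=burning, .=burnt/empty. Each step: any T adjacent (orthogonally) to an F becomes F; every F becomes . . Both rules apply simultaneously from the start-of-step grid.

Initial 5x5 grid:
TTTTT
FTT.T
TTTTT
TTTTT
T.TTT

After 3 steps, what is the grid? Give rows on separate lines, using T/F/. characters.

Step 1: 3 trees catch fire, 1 burn out
  FTTTT
  .FT.T
  FTTTT
  TTTTT
  T.TTT
Step 2: 4 trees catch fire, 3 burn out
  .FTTT
  ..F.T
  .FTTT
  FTTTT
  T.TTT
Step 3: 4 trees catch fire, 4 burn out
  ..FTT
  ....T
  ..FTT
  .FTTT
  F.TTT

..FTT
....T
..FTT
.FTTT
F.TTT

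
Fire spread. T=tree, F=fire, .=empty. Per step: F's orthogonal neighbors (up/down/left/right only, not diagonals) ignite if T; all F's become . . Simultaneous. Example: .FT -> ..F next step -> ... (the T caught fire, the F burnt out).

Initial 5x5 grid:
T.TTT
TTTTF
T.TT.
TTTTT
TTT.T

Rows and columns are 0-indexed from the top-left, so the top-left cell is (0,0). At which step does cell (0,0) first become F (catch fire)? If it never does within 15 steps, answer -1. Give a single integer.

Step 1: cell (0,0)='T' (+2 fires, +1 burnt)
Step 2: cell (0,0)='T' (+3 fires, +2 burnt)
Step 3: cell (0,0)='T' (+4 fires, +3 burnt)
Step 4: cell (0,0)='T' (+3 fires, +4 burnt)
Step 5: cell (0,0)='F' (+5 fires, +3 burnt)
  -> target ignites at step 5
Step 6: cell (0,0)='.' (+2 fires, +5 burnt)
Step 7: cell (0,0)='.' (+1 fires, +2 burnt)
Step 8: cell (0,0)='.' (+0 fires, +1 burnt)
  fire out at step 8

5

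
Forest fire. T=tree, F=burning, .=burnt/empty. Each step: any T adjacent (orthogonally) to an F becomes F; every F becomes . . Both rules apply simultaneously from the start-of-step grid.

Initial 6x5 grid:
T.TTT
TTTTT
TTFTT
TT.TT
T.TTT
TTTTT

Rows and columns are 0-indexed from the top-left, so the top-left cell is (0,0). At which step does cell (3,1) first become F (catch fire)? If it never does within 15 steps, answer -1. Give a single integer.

Step 1: cell (3,1)='T' (+3 fires, +1 burnt)
Step 2: cell (3,1)='F' (+7 fires, +3 burnt)
  -> target ignites at step 2
Step 3: cell (3,1)='.' (+6 fires, +7 burnt)
Step 4: cell (3,1)='.' (+6 fires, +6 burnt)
Step 5: cell (3,1)='.' (+3 fires, +6 burnt)
Step 6: cell (3,1)='.' (+1 fires, +3 burnt)
Step 7: cell (3,1)='.' (+0 fires, +1 burnt)
  fire out at step 7

2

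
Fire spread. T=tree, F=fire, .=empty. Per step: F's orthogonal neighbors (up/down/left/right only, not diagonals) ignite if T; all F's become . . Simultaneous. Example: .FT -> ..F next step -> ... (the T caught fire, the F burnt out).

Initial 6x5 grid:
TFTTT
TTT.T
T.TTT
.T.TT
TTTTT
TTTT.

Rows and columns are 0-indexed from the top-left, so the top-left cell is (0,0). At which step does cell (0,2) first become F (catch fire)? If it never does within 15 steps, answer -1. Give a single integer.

Step 1: cell (0,2)='F' (+3 fires, +1 burnt)
  -> target ignites at step 1
Step 2: cell (0,2)='.' (+3 fires, +3 burnt)
Step 3: cell (0,2)='.' (+3 fires, +3 burnt)
Step 4: cell (0,2)='.' (+2 fires, +3 burnt)
Step 5: cell (0,2)='.' (+2 fires, +2 burnt)
Step 6: cell (0,2)='.' (+2 fires, +2 burnt)
Step 7: cell (0,2)='.' (+3 fires, +2 burnt)
Step 8: cell (0,2)='.' (+2 fires, +3 burnt)
Step 9: cell (0,2)='.' (+3 fires, +2 burnt)
Step 10: cell (0,2)='.' (+1 fires, +3 burnt)
Step 11: cell (0,2)='.' (+0 fires, +1 burnt)
  fire out at step 11

1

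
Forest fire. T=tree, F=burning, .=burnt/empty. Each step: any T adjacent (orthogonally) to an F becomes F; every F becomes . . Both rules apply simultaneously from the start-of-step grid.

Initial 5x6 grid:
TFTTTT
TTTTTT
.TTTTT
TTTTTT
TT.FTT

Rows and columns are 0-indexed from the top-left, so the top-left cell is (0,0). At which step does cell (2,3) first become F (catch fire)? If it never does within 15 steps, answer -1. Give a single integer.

Step 1: cell (2,3)='T' (+5 fires, +2 burnt)
Step 2: cell (2,3)='F' (+8 fires, +5 burnt)
  -> target ignites at step 2
Step 3: cell (2,3)='.' (+6 fires, +8 burnt)
Step 4: cell (2,3)='.' (+5 fires, +6 burnt)
Step 5: cell (2,3)='.' (+2 fires, +5 burnt)
Step 6: cell (2,3)='.' (+0 fires, +2 burnt)
  fire out at step 6

2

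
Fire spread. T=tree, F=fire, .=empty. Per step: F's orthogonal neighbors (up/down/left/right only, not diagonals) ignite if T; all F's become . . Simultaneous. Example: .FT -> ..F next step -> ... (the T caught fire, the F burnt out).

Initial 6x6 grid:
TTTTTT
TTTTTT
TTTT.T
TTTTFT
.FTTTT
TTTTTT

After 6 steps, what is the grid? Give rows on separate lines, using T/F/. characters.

Step 1: 6 trees catch fire, 2 burn out
  TTTTTT
  TTTTTT
  TTTT.T
  TFTF.F
  ..FTFT
  TFTTTT
Step 2: 10 trees catch fire, 6 burn out
  TTTTTT
  TTTTTT
  TFTF.F
  F.F...
  ...F.F
  F.FTFT
Step 3: 7 trees catch fire, 10 burn out
  TTTTTT
  TFTFTF
  F.F...
  ......
  ......
  ...F.F
Step 4: 6 trees catch fire, 7 burn out
  TFTFTF
  F.F.F.
  ......
  ......
  ......
  ......
Step 5: 3 trees catch fire, 6 burn out
  F.F.F.
  ......
  ......
  ......
  ......
  ......
Step 6: 0 trees catch fire, 3 burn out
  ......
  ......
  ......
  ......
  ......
  ......

......
......
......
......
......
......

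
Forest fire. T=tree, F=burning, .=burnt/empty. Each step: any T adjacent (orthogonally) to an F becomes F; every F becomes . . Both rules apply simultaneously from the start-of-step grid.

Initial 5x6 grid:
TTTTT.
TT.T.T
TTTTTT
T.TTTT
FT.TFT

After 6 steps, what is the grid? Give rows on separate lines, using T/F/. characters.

Step 1: 5 trees catch fire, 2 burn out
  TTTTT.
  TT.T.T
  TTTTTT
  F.TTFT
  .F.F.F
Step 2: 4 trees catch fire, 5 burn out
  TTTTT.
  TT.T.T
  FTTTFT
  ..TF.F
  ......
Step 3: 5 trees catch fire, 4 burn out
  TTTTT.
  FT.T.T
  .FTF.F
  ..F...
  ......
Step 4: 5 trees catch fire, 5 burn out
  FTTTT.
  .F.F.F
  ..F...
  ......
  ......
Step 5: 2 trees catch fire, 5 burn out
  .FTFT.
  ......
  ......
  ......
  ......
Step 6: 2 trees catch fire, 2 burn out
  ..F.F.
  ......
  ......
  ......
  ......

..F.F.
......
......
......
......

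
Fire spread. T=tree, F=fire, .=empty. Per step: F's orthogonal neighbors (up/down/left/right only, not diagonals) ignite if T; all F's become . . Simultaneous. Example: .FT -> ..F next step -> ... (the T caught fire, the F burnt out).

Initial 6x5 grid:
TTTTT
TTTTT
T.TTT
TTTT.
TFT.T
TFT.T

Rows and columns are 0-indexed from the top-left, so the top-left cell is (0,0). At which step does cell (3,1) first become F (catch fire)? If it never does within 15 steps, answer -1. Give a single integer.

Step 1: cell (3,1)='F' (+5 fires, +2 burnt)
  -> target ignites at step 1
Step 2: cell (3,1)='.' (+2 fires, +5 burnt)
Step 3: cell (3,1)='.' (+3 fires, +2 burnt)
Step 4: cell (3,1)='.' (+3 fires, +3 burnt)
Step 5: cell (3,1)='.' (+5 fires, +3 burnt)
Step 6: cell (3,1)='.' (+3 fires, +5 burnt)
Step 7: cell (3,1)='.' (+1 fires, +3 burnt)
Step 8: cell (3,1)='.' (+0 fires, +1 burnt)
  fire out at step 8

1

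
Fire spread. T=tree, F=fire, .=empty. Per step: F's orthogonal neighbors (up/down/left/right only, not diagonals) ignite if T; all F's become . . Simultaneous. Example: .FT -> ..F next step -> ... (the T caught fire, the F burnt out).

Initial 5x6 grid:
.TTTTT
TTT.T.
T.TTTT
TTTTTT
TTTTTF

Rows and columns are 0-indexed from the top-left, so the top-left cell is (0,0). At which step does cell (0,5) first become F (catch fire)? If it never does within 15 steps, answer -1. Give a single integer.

Step 1: cell (0,5)='T' (+2 fires, +1 burnt)
Step 2: cell (0,5)='T' (+3 fires, +2 burnt)
Step 3: cell (0,5)='T' (+3 fires, +3 burnt)
Step 4: cell (0,5)='T' (+4 fires, +3 burnt)
Step 5: cell (0,5)='T' (+4 fires, +4 burnt)
Step 6: cell (0,5)='F' (+4 fires, +4 burnt)
  -> target ignites at step 6
Step 7: cell (0,5)='.' (+3 fires, +4 burnt)
Step 8: cell (0,5)='.' (+2 fires, +3 burnt)
Step 9: cell (0,5)='.' (+0 fires, +2 burnt)
  fire out at step 9

6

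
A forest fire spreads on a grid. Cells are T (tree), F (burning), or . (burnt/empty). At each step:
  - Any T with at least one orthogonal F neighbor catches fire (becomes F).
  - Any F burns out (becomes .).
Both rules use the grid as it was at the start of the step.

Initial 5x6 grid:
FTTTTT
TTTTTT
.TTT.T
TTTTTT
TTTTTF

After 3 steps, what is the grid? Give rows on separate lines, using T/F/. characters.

Step 1: 4 trees catch fire, 2 burn out
  .FTTTT
  FTTTTT
  .TTT.T
  TTTTTF
  TTTTF.
Step 2: 5 trees catch fire, 4 burn out
  ..FTTT
  .FTTTT
  .TTT.F
  TTTTF.
  TTTF..
Step 3: 6 trees catch fire, 5 burn out
  ...FTT
  ..FTTF
  .FTT..
  TTTF..
  TTF...

...FTT
..FTTF
.FTT..
TTTF..
TTF...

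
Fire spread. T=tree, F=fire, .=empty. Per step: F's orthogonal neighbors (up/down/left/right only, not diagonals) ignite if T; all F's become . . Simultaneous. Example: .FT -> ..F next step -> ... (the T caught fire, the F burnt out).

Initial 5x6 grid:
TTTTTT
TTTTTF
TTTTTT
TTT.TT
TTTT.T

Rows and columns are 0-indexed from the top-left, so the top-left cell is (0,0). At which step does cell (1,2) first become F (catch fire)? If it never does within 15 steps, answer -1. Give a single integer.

Step 1: cell (1,2)='T' (+3 fires, +1 burnt)
Step 2: cell (1,2)='T' (+4 fires, +3 burnt)
Step 3: cell (1,2)='F' (+5 fires, +4 burnt)
  -> target ignites at step 3
Step 4: cell (1,2)='.' (+3 fires, +5 burnt)
Step 5: cell (1,2)='.' (+4 fires, +3 burnt)
Step 6: cell (1,2)='.' (+4 fires, +4 burnt)
Step 7: cell (1,2)='.' (+3 fires, +4 burnt)
Step 8: cell (1,2)='.' (+1 fires, +3 burnt)
Step 9: cell (1,2)='.' (+0 fires, +1 burnt)
  fire out at step 9

3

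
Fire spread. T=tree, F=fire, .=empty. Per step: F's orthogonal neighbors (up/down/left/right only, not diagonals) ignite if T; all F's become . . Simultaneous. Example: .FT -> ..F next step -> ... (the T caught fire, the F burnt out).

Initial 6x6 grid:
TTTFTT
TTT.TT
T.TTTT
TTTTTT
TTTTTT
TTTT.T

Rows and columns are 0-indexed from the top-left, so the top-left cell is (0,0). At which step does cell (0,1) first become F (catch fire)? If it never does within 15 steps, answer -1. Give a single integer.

Step 1: cell (0,1)='T' (+2 fires, +1 burnt)
Step 2: cell (0,1)='F' (+4 fires, +2 burnt)
  -> target ignites at step 2
Step 3: cell (0,1)='.' (+5 fires, +4 burnt)
Step 4: cell (0,1)='.' (+5 fires, +5 burnt)
Step 5: cell (0,1)='.' (+6 fires, +5 burnt)
Step 6: cell (0,1)='.' (+5 fires, +6 burnt)
Step 7: cell (0,1)='.' (+4 fires, +5 burnt)
Step 8: cell (0,1)='.' (+1 fires, +4 burnt)
Step 9: cell (0,1)='.' (+0 fires, +1 burnt)
  fire out at step 9

2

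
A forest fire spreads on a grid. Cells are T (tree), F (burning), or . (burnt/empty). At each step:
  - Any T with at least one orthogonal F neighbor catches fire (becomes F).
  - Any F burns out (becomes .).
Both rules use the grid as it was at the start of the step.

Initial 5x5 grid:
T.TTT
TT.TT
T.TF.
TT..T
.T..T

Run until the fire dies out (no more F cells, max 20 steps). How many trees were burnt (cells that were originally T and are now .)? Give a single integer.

Answer: 6

Derivation:
Step 1: +2 fires, +1 burnt (F count now 2)
Step 2: +2 fires, +2 burnt (F count now 2)
Step 3: +2 fires, +2 burnt (F count now 2)
Step 4: +0 fires, +2 burnt (F count now 0)
Fire out after step 4
Initially T: 15, now '.': 16
Total burnt (originally-T cells now '.'): 6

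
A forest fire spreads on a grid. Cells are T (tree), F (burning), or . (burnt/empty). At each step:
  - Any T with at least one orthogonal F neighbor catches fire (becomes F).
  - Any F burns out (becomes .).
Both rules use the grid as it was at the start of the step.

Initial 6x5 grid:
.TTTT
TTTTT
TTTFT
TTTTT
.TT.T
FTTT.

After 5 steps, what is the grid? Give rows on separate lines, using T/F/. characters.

Step 1: 5 trees catch fire, 2 burn out
  .TTTT
  TTTFT
  TTF.F
  TTTFT
  .TT.T
  .FTT.
Step 2: 8 trees catch fire, 5 burn out
  .TTFT
  TTF.F
  TF...
  TTF.F
  .FT.T
  ..FT.
Step 3: 8 trees catch fire, 8 burn out
  .TF.F
  TF...
  F....
  TF...
  ..F.F
  ...F.
Step 4: 3 trees catch fire, 8 burn out
  .F...
  F....
  .....
  F....
  .....
  .....
Step 5: 0 trees catch fire, 3 burn out
  .....
  .....
  .....
  .....
  .....
  .....

.....
.....
.....
.....
.....
.....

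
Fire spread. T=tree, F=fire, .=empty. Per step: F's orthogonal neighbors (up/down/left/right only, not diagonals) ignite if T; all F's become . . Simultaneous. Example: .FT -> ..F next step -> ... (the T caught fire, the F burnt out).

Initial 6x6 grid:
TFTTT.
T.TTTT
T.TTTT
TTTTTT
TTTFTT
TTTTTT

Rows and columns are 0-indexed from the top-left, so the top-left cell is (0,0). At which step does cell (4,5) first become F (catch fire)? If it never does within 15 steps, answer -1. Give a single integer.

Step 1: cell (4,5)='T' (+6 fires, +2 burnt)
Step 2: cell (4,5)='F' (+10 fires, +6 burnt)
  -> target ignites at step 2
Step 3: cell (4,5)='.' (+10 fires, +10 burnt)
Step 4: cell (4,5)='.' (+4 fires, +10 burnt)
Step 5: cell (4,5)='.' (+1 fires, +4 burnt)
Step 6: cell (4,5)='.' (+0 fires, +1 burnt)
  fire out at step 6

2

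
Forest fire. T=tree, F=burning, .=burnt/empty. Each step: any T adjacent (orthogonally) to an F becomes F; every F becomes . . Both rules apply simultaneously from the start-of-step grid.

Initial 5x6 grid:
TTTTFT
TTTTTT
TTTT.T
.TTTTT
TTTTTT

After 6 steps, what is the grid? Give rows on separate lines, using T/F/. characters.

Step 1: 3 trees catch fire, 1 burn out
  TTTF.F
  TTTTFT
  TTTT.T
  .TTTTT
  TTTTTT
Step 2: 3 trees catch fire, 3 burn out
  TTF...
  TTTF.F
  TTTT.T
  .TTTTT
  TTTTTT
Step 3: 4 trees catch fire, 3 burn out
  TF....
  TTF...
  TTTF.F
  .TTTTT
  TTTTTT
Step 4: 5 trees catch fire, 4 burn out
  F.....
  TF....
  TTF...
  .TTFTF
  TTTTTT
Step 5: 6 trees catch fire, 5 burn out
  ......
  F.....
  TF....
  .TF.F.
  TTTFTF
Step 6: 4 trees catch fire, 6 burn out
  ......
  ......
  F.....
  .F....
  TTF.F.

......
......
F.....
.F....
TTF.F.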